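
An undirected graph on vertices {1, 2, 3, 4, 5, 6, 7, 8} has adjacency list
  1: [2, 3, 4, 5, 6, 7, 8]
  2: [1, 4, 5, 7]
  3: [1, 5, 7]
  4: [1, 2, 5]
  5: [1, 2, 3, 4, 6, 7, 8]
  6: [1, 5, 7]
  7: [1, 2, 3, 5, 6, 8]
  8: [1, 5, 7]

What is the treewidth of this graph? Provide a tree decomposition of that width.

The largest bag has 4 vertices, giving width 3; this decomposition certifies tw(G) ≤ 3. On the other hand G contains the 4-clique {1, 2, 4, 5}. A clique must lie in a single bag of any decomposition, so no decomposition can have width below 3. Hence tw(G) = 3 exactly.

Treewidth 3.
One optimal decomposition is:
Bags: B1 = {1, 5, 7, 8}  B2 = {1, 2, 5, 7}  B3 = {1, 3, 5, 7}  B4 = {1, 5, 6, 7}  B5 = {1, 2, 4, 5}
Tree: B1–B2, B1–B3, B2–B4, B2–B5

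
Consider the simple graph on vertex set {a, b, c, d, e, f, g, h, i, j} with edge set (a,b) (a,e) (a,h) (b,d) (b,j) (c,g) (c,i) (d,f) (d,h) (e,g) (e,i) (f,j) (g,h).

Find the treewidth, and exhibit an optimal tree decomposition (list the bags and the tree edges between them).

Each bag holds 3 vertices, so the decomposition has width 2, which upper-bounds the treewidth. For the lower bound, G contains the cycle j–f–d–b–j, so G is not a forest; only forests have treewidth ≤ 1, hence tw(G) ≥ 2. Therefore the treewidth is 2.

Treewidth 2.
One optimal decomposition is:
Bags: B1 = {b, f, j}  B2 = {b, d, f}  B3 = {a, b, d}  B4 = {a, d, h}  B5 = {a, e, h}  B6 = {e, g, h}  B7 = {e, g, i}  B8 = {c, g, i}
Tree: B1–B2, B2–B3, B3–B4, B4–B5, B5–B6, B6–B7, B7–B8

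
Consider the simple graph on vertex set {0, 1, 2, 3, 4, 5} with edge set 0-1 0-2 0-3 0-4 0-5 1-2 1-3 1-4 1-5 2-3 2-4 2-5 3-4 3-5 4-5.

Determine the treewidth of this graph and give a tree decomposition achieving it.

With just one bag of size 6, the width is 6 − 1 = 5, so tw(G) ≤ 5. On the other hand G contains the 6-clique {0, 1, 2, 3, 4, 5}. A clique must lie in a single bag of any decomposition, so no decomposition can have width below 5. Hence tw(G) = 5 exactly.

Treewidth 5.
One optimal decomposition is:
Bags: B1 = {0, 1, 2, 3, 4, 5}
Tree: (single bag)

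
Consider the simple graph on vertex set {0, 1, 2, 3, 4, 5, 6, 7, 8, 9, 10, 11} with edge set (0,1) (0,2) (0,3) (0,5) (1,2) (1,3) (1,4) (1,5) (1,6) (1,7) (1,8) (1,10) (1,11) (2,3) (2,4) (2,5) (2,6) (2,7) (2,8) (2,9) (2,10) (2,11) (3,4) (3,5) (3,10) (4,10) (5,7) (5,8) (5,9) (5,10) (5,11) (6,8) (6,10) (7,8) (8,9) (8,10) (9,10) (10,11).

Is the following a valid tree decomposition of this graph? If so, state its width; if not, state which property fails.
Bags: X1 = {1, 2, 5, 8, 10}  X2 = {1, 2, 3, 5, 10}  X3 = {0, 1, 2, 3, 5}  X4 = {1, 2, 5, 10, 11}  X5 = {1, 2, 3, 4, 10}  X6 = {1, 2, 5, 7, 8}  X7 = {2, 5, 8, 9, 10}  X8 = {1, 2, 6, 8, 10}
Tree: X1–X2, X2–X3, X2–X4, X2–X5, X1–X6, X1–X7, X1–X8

Every vertex of G appears in some bag (union = {0, 1, 2, 3, 4, 5, 6, 7, 8, 9, 10, 11}); every edge is covered by a bag; and for each vertex v the set of bags containing v is connected in the bag tree. The decomposition is therefore valid. The largest bag has 5 vertices, so the width is 4.

Yes; width 4.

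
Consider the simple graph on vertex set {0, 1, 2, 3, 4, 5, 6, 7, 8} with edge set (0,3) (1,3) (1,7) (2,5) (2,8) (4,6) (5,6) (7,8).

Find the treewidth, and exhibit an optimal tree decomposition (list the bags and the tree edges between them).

Every bag has size at most 2, so the width is 2 − 1 = 1 and tw(G) ≤ 1. Since G has at least one edge (e.g. 4–6), it is not an edgeless graph, so tw(G) ≥ 1. Therefore the treewidth is 1.

Treewidth 1.
One such decomposition:
Bags: B1 = {4, 6}  B2 = {5, 6}  B3 = {2, 5}  B4 = {2, 8}  B5 = {7, 8}  B6 = {1, 7}  B7 = {1, 3}  B8 = {0, 3}
Tree: B1–B2, B2–B3, B3–B4, B4–B5, B5–B6, B6–B7, B7–B8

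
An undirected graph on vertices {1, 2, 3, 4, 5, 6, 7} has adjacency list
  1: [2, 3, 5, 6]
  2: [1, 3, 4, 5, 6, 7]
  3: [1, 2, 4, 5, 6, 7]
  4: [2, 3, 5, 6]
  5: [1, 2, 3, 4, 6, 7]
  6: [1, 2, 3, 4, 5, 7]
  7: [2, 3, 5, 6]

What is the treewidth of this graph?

A width-4 tree decomposition is:
Bags: B1 = {2, 3, 5, 6, 7}  B2 = {1, 2, 3, 5, 6}  B3 = {2, 3, 4, 5, 6}
Tree: B1–B2, B2–B3
Every bag has size at most 5, so the width is 5 − 1 = 4 and tw(G) ≤ 4. For the lower bound, the 5 vertices {1, 2, 3, 5, 6} are pairwise adjacent, and any tree decomposition puts a clique entirely inside one bag — forcing width ≥ 4. Hence tw(G) = 4 exactly.

4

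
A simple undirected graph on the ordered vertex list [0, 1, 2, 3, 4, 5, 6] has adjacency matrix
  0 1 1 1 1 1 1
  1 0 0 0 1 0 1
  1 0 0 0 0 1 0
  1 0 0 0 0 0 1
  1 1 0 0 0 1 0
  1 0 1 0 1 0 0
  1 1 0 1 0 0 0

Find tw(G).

A width-2 tree decomposition is:
Bags: B1 = {0, 1, 4}  B2 = {0, 1, 6}  B3 = {0, 3, 6}  B4 = {0, 4, 5}  B5 = {0, 2, 5}
Tree: B1–B2, B2–B3, B1–B4, B4–B5
Every bag has size at most 3, so the width is 3 − 1 = 2 and tw(G) ≤ 2. Conversely, {0, 1, 4} is a clique of size 3, and the vertices of any clique must share a bag in every tree decomposition; so some bag has ≥ 3 vertices and tw(G) ≥ 2. Hence tw(G) = 2 exactly.

2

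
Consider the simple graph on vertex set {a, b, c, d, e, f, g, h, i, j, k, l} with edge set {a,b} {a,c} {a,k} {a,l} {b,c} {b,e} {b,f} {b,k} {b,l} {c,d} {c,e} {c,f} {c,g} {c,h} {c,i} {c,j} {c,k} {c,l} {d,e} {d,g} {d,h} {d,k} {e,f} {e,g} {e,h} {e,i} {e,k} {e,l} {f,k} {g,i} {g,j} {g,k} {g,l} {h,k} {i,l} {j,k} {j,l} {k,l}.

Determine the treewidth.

A width-4 tree decomposition is:
Bags: B1 = {c, e, g, k, l}  B2 = {c, d, e, g, k}  B3 = {b, c, e, k, l}  B4 = {c, e, g, i, l}  B5 = {c, d, e, h, k}  B6 = {c, g, j, k, l}  B7 = {a, b, c, k, l}  B8 = {b, c, e, f, k}
Tree: B1–B2, B1–B3, B1–B4, B2–B5, B1–B6, B3–B7, B3–B8
Every bag has size at most 5, so the width is 5 − 1 = 4 and tw(G) ≤ 4. On the other hand G contains the 5-clique {c, g, j, k, l}. A clique must lie in a single bag of any decomposition, so no decomposition can have width below 4. Therefore the treewidth is 4.

4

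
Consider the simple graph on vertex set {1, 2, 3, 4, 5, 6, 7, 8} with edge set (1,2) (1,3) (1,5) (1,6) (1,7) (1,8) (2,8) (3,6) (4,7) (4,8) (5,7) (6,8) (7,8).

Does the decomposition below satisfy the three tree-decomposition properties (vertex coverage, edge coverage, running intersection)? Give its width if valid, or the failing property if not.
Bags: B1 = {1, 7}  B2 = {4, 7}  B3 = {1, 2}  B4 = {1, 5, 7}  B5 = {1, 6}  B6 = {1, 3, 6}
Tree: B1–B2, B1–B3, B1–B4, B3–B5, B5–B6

A tree decomposition must satisfy three properties: every vertex lies in some bag; for every edge, both endpoints lie together in some bag; and for every vertex, the bags containing it form a connected subtree. Here vertex 8 appears in no bag, so the decomposition is invalid.

No — vertex 8 appears in no bag.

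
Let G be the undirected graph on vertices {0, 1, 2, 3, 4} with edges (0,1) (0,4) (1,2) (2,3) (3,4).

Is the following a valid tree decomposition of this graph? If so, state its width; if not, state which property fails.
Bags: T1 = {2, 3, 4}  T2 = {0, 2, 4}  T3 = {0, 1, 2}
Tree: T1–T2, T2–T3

Every vertex of G appears in some bag (union = {0, 1, 2, 3, 4}); every edge is covered by a bag; and for each vertex v the set of bags containing v is connected in the bag tree. The decomposition is therefore valid. The largest bag has 3 vertices, so the width is 2.

Yes; width 2.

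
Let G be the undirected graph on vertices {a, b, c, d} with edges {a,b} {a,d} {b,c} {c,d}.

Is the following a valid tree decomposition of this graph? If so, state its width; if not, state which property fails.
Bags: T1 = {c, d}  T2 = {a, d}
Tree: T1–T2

No — vertex b appears in no bag.

A tree decomposition must satisfy three properties: every vertex lies in some bag; for every edge, both endpoints lie together in some bag; and for every vertex, the bags containing it form a connected subtree. Here vertex b appears in no bag, so the decomposition is invalid.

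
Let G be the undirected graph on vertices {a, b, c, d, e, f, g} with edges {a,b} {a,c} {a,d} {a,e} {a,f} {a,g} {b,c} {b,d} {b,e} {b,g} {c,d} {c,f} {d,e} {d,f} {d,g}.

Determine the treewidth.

3

A width-3 tree decomposition is:
Bags: B1 = {a, b, c, d}  B2 = {a, b, d, g}  B3 = {a, b, d, e}  B4 = {a, c, d, f}
Tree: B1–B2, B2–B3, B1–B4
The largest bag has 4 vertices, giving width 3; this decomposition certifies tw(G) ≤ 3. For the lower bound, the 4 vertices {a, c, d, f} are pairwise adjacent, and any tree decomposition puts a clique entirely inside one bag — forcing width ≥ 3. Combining the bounds, tw(G) = 3.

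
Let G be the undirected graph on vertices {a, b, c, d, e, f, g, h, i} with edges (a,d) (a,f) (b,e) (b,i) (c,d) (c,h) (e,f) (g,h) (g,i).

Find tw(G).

A width-2 tree decomposition is:
Bags: B1 = {c, d, h}  B2 = {a, d, h}  B3 = {a, f, h}  B4 = {e, f, h}  B5 = {b, e, h}  B6 = {b, h, i}  B7 = {g, h, i}
Tree: B1–B2, B2–B3, B3–B4, B4–B5, B5–B6, B6–B7
Every bag has size at most 3, so the width is 3 − 1 = 2 and tw(G) ≤ 2. The edges h–c–d–a–f–e–b–i–g–h form a cycle, so G is not a tree and its treewidth is at least 2. Combining the bounds, tw(G) = 2.

2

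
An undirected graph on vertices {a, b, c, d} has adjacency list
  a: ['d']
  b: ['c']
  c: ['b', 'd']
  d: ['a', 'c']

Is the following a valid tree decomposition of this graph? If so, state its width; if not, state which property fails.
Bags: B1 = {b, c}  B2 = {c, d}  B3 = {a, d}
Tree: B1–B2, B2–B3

Yes; width 1.

Every vertex of G appears in some bag (union = {a, b, c, d}); every edge is covered by a bag; and for each vertex v the set of bags containing v is connected in the bag tree. The decomposition is therefore valid. The largest bag has 2 vertices, so the width is 1.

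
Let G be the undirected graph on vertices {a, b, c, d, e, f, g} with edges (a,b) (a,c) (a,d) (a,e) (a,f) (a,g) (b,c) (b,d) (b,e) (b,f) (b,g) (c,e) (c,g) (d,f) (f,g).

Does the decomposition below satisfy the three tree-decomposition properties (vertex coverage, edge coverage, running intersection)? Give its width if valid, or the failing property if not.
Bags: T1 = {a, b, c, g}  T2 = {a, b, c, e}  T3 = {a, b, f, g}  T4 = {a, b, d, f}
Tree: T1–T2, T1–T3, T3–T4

Every vertex of G appears in some bag (union = {a, b, c, d, e, f, g}); every edge is covered by a bag; and for each vertex v the set of bags containing v is connected in the bag tree. The decomposition is therefore valid. The largest bag has 4 vertices, so the width is 3.

Yes; width 3.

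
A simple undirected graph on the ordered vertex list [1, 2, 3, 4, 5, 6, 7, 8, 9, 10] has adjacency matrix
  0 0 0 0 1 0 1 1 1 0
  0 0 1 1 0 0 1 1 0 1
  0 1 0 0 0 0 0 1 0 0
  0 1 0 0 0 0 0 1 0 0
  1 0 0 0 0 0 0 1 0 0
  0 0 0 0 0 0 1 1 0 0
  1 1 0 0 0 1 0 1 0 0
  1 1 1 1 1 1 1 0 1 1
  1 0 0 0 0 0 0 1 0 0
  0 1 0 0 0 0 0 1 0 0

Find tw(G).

A width-2 tree decomposition is:
Bags: B1 = {2, 8, 10}  B2 = {2, 7, 8}  B3 = {6, 7, 8}  B4 = {1, 7, 8}  B5 = {2, 4, 8}  B6 = {1, 8, 9}  B7 = {1, 5, 8}  B8 = {2, 3, 8}
Tree: B1–B2, B2–B3, B2–B4, B2–B5, B4–B6, B6–B7, B5–B8
The largest bag has 3 vertices, giving width 2; this decomposition certifies tw(G) ≤ 2. For the lower bound, the 3 vertices {1, 8, 9} are pairwise adjacent, and any tree decomposition puts a clique entirely inside one bag — forcing width ≥ 2. The upper and lower bounds meet at 2, so that is the treewidth.

2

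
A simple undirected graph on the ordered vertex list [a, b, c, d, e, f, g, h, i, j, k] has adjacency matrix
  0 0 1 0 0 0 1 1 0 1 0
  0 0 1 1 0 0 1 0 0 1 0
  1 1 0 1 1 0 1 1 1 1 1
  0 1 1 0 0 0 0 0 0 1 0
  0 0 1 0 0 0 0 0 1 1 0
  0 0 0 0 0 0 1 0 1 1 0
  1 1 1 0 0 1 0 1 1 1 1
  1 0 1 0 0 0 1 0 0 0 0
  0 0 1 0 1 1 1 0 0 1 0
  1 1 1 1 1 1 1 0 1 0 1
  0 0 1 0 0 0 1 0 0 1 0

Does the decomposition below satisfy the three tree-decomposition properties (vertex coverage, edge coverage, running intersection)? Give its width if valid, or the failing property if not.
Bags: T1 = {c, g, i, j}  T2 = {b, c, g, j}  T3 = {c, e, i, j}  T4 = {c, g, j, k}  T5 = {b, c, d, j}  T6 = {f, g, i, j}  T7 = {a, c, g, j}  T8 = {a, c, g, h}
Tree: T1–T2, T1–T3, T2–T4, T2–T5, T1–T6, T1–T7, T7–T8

Yes; width 3.

Every vertex of G appears in some bag (union = {a, b, c, d, e, f, g, h, i, j, k}); every edge is covered by a bag; and for each vertex v the set of bags containing v is connected in the bag tree. The decomposition is therefore valid. The largest bag has 4 vertices, so the width is 3.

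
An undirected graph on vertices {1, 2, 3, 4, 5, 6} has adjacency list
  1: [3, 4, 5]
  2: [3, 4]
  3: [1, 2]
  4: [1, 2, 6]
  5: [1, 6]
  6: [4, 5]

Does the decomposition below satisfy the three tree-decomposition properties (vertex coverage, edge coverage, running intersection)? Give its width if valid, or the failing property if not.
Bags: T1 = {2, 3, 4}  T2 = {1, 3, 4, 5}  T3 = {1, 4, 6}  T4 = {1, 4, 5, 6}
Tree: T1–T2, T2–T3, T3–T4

No — bags containing vertex 5 are not connected in the tree.

A tree decomposition must satisfy three properties: every vertex lies in some bag; for every edge, both endpoints lie together in some bag; and for every vertex, the bags containing it form a connected subtree. Here bags containing vertex 5 are not connected in the tree, so the decomposition is invalid.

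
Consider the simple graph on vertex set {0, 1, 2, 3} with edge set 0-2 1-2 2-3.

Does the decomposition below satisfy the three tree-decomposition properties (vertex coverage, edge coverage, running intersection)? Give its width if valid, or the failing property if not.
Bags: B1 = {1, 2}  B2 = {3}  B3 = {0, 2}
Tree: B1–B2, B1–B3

A tree decomposition must satisfy three properties: every vertex lies in some bag; for every edge, both endpoints lie together in some bag; and for every vertex, the bags containing it form a connected subtree. Here edge (2,3) lies in no bag, so the decomposition is invalid.

No — edge (2,3) lies in no bag.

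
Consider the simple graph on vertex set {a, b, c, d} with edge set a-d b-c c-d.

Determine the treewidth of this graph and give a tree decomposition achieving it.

Every bag has size at most 2, so the width is 2 − 1 = 1 and tw(G) ≤ 1. Any graph with an edge has treewidth ≥ 1, and G has the edge a–d. The upper and lower bounds meet at 1, so that is the treewidth.

Treewidth 1.
One such decomposition:
Bags: B1 = {a, d}  B2 = {c, d}  B3 = {b, c}
Tree: B1–B2, B2–B3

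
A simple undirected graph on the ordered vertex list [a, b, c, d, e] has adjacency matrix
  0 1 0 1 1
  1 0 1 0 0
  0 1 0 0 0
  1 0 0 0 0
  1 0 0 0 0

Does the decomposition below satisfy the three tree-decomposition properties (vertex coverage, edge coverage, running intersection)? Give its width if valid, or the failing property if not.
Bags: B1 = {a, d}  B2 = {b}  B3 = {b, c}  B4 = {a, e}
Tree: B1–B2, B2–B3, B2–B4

A tree decomposition must satisfy three properties: every vertex lies in some bag; for every edge, both endpoints lie together in some bag; and for every vertex, the bags containing it form a connected subtree. Here edge (a,b) lies in no bag, so the decomposition is invalid.

No — edge (a,b) lies in no bag.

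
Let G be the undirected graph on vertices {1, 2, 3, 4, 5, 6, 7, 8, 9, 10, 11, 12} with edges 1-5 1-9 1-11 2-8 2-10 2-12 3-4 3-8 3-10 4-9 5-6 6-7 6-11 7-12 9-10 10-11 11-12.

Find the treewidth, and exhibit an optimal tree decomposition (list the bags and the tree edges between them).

Treewidth 3.
Bags: B1 = {5, 6, 7, 12}  B2 = {5, 6, 11, 12}  B3 = {1, 5, 11, 12}  B4 = {1, 2, 11, 12}  B5 = {1, 2, 10, 11}  B6 = {1, 2, 9, 10}  B7 = {2, 8, 9, 10}  B8 = {3, 8, 9, 10}  B9 = {3, 4, 8, 9}
Tree: B1–B2, B2–B3, B3–B4, B4–B5, B5–B6, B6–B7, B7–B8, B8–B9

Each bag holds 4 vertices, so the decomposition has width 3, which upper-bounds the treewidth. For the lower bound: the 4 vertex sets {5,6,7}, {12}, {11}, {1,2,9,10} are disjoint, each induces a connected subgraph, and every pair is joined by at least one edge of G. Contracting each set to a single vertex therefore yields K_{4} as a minor, and since treewidth is minor-monotone, tw(G) ≥ tw(K_{4}) = 3. Therefore the treewidth is 3.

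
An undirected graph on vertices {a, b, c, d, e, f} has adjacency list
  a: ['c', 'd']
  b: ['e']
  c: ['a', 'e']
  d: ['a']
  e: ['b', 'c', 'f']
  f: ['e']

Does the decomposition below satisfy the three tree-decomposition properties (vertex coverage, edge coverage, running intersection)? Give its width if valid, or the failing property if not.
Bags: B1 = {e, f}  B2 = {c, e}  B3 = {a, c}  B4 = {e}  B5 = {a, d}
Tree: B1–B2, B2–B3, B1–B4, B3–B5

A tree decomposition must satisfy three properties: every vertex lies in some bag; for every edge, both endpoints lie together in some bag; and for every vertex, the bags containing it form a connected subtree. Here vertex b appears in no bag, so the decomposition is invalid.

No — vertex b appears in no bag.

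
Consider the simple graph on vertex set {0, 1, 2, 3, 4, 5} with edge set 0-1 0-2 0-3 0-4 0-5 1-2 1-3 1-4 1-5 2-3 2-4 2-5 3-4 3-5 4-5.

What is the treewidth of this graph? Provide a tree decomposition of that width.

Treewidth 5.
One such decomposition:
Bags: B1 = {0, 1, 2, 3, 4, 5}
Tree: (single bag)

With just one bag of size 6, the width is 6 − 1 = 5, so tw(G) ≤ 5. Conversely, {0, 1, 2, 3, 4, 5} is a clique of size 6, and the vertices of any clique must share a bag in every tree decomposition; so some bag has ≥ 6 vertices and tw(G) ≥ 5. The upper and lower bounds meet at 5, so that is the treewidth.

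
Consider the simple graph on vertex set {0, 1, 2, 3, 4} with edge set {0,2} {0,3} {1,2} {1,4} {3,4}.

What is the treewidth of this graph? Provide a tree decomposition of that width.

Every bag has size at most 3, so the width is 3 − 1 = 2 and tw(G) ≤ 2. Since 0–2–1–4–3–0 is a cycle in G, G is not acyclic. Forests are exactly the graphs of treewidth ≤ 1, so tw(G) ≥ 2. Therefore the treewidth is 2.

Treewidth 2.
One such decomposition:
Bags: B1 = {0, 1, 2}  B2 = {0, 1, 4}  B3 = {0, 3, 4}
Tree: B1–B2, B2–B3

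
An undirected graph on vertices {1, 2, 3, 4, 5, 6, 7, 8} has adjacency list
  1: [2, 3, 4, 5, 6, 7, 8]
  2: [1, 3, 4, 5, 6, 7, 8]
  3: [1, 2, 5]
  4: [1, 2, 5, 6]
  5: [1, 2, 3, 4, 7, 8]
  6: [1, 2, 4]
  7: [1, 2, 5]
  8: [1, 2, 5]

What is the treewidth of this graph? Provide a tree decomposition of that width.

Treewidth 3.
One such decomposition:
Bags: B1 = {1, 2, 4, 5}  B2 = {1, 2, 4, 6}  B3 = {1, 2, 5, 8}  B4 = {1, 2, 5, 7}  B5 = {1, 2, 3, 5}
Tree: B1–B2, B1–B3, B3–B4, B4–B5

Each bag holds 4 vertices, so the decomposition has width 3, which upper-bounds the treewidth. On the other hand G contains the 4-clique {1, 2, 5, 8}. A clique must lie in a single bag of any decomposition, so no decomposition can have width below 3. Hence tw(G) = 3 exactly.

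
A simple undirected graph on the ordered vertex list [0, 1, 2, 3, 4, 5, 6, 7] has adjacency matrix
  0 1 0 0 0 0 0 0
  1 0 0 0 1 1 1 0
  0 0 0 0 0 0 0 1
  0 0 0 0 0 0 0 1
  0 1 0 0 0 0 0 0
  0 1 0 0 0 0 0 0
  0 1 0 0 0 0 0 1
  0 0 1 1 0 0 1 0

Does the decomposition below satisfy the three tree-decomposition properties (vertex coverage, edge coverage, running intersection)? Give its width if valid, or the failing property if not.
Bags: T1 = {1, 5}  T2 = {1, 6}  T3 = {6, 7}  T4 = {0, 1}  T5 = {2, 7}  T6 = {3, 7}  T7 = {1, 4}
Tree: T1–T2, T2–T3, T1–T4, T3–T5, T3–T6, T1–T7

Checking the three conditions: (i) the bags cover all of {0, 1, 2, 3, 4, 5, 6, 7}; (ii) for each edge, some bag contains both endpoints; (iii) the bags containing any fixed vertex form a subtree. All hold, so the decomposition is valid with width 2 − 1 = 1.

Yes; width 1.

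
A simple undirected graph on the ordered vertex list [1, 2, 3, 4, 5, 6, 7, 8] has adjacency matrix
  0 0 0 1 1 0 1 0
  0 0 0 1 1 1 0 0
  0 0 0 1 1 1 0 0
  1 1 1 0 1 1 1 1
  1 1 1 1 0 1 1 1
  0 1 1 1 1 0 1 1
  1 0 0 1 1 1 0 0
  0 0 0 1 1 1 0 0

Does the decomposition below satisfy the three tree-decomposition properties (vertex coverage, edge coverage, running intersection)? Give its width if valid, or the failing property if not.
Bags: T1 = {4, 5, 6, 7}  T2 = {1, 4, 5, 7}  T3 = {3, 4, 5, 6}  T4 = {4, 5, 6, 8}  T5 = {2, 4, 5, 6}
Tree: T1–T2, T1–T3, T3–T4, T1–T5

Checking the three conditions: (i) the bags cover all of {1, 2, 3, 4, 5, 6, 7, 8}; (ii) for each edge, some bag contains both endpoints; (iii) the bags containing any fixed vertex form a subtree. All hold, so the decomposition is valid with width 4 − 1 = 3.

Yes; width 3.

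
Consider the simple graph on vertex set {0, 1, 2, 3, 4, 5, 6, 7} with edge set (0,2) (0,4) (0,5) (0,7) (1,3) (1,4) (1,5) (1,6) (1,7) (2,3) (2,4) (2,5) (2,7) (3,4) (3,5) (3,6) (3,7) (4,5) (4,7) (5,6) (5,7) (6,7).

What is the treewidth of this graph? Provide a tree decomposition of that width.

Treewidth 4.
One optimal decomposition is:
Bags: B1 = {1, 3, 4, 5, 7}  B2 = {2, 3, 4, 5, 7}  B3 = {0, 2, 4, 5, 7}  B4 = {1, 3, 5, 6, 7}
Tree: B1–B2, B2–B3, B1–B4

The largest bag has 5 vertices, giving width 4; this decomposition certifies tw(G) ≤ 4. On the other hand G contains the 5-clique {0, 2, 4, 5, 7}. A clique must lie in a single bag of any decomposition, so no decomposition can have width below 4. Combining the bounds, tw(G) = 4.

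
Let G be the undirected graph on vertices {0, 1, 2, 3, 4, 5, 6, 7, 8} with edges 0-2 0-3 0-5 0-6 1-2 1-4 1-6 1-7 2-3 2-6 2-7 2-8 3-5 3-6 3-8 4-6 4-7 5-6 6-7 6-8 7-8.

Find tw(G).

3

A width-3 tree decomposition is:
Bags: B1 = {2, 3, 6, 8}  B2 = {2, 6, 7, 8}  B3 = {0, 2, 3, 6}  B4 = {0, 3, 5, 6}  B5 = {1, 2, 6, 7}  B6 = {1, 4, 6, 7}
Tree: B1–B2, B1–B3, B3–B4, B2–B5, B5–B6
Each bag holds 4 vertices, so the decomposition has width 3, which upper-bounds the treewidth. Conversely, {1, 2, 6, 7} is a clique of size 4, and the vertices of any clique must share a bag in every tree decomposition; so some bag has ≥ 4 vertices and tw(G) ≥ 3. Combining the bounds, tw(G) = 3.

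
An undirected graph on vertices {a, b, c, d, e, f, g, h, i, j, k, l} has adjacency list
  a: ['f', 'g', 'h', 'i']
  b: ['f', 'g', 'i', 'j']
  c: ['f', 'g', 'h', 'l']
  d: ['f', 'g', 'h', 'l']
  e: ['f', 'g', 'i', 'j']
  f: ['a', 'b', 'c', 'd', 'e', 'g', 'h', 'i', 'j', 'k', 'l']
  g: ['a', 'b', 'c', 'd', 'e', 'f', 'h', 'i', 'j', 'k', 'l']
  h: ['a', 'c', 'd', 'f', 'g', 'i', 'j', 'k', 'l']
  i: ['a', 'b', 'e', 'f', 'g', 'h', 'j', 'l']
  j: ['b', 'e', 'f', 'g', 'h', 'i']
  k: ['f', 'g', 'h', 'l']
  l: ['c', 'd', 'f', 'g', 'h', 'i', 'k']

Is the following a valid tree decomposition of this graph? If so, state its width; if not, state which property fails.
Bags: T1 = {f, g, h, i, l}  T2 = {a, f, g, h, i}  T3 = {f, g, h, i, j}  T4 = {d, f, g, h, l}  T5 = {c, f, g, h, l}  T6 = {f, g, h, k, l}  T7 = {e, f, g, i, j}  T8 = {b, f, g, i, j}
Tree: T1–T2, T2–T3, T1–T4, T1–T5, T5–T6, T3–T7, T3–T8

Yes; width 4.

Checking the three conditions: (i) the bags cover all of {a, b, c, d, e, f, g, h, i, j, k, l}; (ii) for each edge, some bag contains both endpoints; (iii) the bags containing any fixed vertex form a subtree. All hold, so the decomposition is valid with width 5 − 1 = 4.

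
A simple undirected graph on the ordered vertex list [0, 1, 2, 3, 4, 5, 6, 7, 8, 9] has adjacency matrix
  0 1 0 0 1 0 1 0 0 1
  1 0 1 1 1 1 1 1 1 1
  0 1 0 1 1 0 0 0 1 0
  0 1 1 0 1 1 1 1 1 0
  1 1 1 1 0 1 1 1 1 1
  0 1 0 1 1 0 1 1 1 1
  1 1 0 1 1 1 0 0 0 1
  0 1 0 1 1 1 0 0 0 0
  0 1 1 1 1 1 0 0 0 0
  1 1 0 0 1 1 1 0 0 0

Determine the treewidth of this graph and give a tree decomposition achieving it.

Each bag holds 5 vertices, so the decomposition has width 4, which upper-bounds the treewidth. For the lower bound, the 5 vertices {0, 1, 4, 6, 9} are pairwise adjacent, and any tree decomposition puts a clique entirely inside one bag — forcing width ≥ 4. Hence tw(G) = 4 exactly.

Treewidth 4.
One optimal decomposition is:
Bags: B1 = {1, 3, 4, 5, 8}  B2 = {1, 3, 4, 5, 6}  B3 = {1, 4, 5, 6, 9}  B4 = {0, 1, 4, 6, 9}  B5 = {1, 3, 4, 5, 7}  B6 = {1, 2, 3, 4, 8}
Tree: B1–B2, B2–B3, B3–B4, B1–B5, B1–B6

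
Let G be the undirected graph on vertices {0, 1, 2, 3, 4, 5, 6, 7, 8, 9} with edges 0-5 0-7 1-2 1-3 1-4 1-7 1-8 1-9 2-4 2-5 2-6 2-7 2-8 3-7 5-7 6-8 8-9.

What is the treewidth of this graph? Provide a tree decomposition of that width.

Every bag has size at most 3, so the width is 3 − 1 = 2 and tw(G) ≤ 2. On the other hand G contains the 3-clique {0, 5, 7}. A clique must lie in a single bag of any decomposition, so no decomposition can have width below 2. Combining the bounds, tw(G) = 2.

Treewidth 2.
One such decomposition:
Bags: B1 = {1, 2, 7}  B2 = {1, 2, 8}  B3 = {1, 2, 4}  B4 = {1, 3, 7}  B5 = {2, 5, 7}  B6 = {0, 5, 7}  B7 = {1, 8, 9}  B8 = {2, 6, 8}
Tree: B1–B2, B1–B3, B1–B4, B1–B5, B5–B6, B2–B7, B2–B8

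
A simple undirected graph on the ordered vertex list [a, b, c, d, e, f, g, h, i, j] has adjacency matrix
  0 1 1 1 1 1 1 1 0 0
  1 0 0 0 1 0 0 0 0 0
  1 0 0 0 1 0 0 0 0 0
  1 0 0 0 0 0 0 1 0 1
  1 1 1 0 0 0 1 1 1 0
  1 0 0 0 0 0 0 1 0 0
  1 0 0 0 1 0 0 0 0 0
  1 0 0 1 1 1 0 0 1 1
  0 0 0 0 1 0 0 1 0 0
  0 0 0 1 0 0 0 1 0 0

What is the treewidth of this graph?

A width-2 tree decomposition is:
Bags: B1 = {a, e, h}  B2 = {e, h, i}  B3 = {a, f, h}  B4 = {a, d, h}  B5 = {a, b, e}  B6 = {a, e, g}  B7 = {d, h, j}  B8 = {a, c, e}
Tree: B1–B2, B1–B3, B3–B4, B1–B5, B5–B6, B4–B7, B6–B8
Each bag holds 3 vertices, so the decomposition has width 2, which upper-bounds the treewidth. Conversely, {d, h, j} is a clique of size 3, and the vertices of any clique must share a bag in every tree decomposition; so some bag has ≥ 3 vertices and tw(G) ≥ 2. Combining the bounds, tw(G) = 2.

2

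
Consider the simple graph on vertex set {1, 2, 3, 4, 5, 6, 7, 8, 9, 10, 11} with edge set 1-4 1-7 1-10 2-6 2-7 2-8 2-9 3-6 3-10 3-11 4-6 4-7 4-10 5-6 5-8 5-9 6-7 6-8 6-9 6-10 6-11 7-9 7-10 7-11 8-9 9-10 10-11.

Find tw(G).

3

A width-3 tree decomposition is:
Bags: B1 = {2, 6, 7, 9}  B2 = {6, 7, 9, 10}  B3 = {2, 6, 8, 9}  B4 = {4, 6, 7, 10}  B5 = {5, 6, 8, 9}  B6 = {1, 4, 7, 10}  B7 = {6, 7, 10, 11}  B8 = {3, 6, 10, 11}
Tree: B1–B2, B1–B3, B2–B4, B3–B5, B4–B6, B4–B7, B7–B8
The largest bag has 4 vertices, giving width 3; this decomposition certifies tw(G) ≤ 3. On the other hand G contains the 4-clique {1, 4, 7, 10}. A clique must lie in a single bag of any decomposition, so no decomposition can have width below 3. Hence tw(G) = 3 exactly.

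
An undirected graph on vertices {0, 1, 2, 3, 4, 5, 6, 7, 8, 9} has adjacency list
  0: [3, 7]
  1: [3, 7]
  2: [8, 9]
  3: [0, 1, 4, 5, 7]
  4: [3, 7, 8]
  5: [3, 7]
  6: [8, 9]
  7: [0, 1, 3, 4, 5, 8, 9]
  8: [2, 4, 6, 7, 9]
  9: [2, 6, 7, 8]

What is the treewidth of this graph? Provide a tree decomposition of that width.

Treewidth 2.
One such decomposition:
Bags: B1 = {0, 3, 7}  B2 = {3, 4, 7}  B3 = {4, 7, 8}  B4 = {1, 3, 7}  B5 = {7, 8, 9}  B6 = {6, 8, 9}  B7 = {3, 5, 7}  B8 = {2, 8, 9}
Tree: B1–B2, B2–B3, B2–B4, B3–B5, B5–B6, B4–B7, B6–B8

Each bag holds 3 vertices, so the decomposition has width 2, which upper-bounds the treewidth. On the other hand G contains the 3-clique {2, 8, 9}. A clique must lie in a single bag of any decomposition, so no decomposition can have width below 2. The upper and lower bounds meet at 2, so that is the treewidth.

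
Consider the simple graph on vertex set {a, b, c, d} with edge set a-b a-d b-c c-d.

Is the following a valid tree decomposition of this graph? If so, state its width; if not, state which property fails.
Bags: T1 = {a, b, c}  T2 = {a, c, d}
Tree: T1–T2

Vertex coverage: the bags together contain {a, b, c, d}, the full vertex set. Edge coverage: each edge of G has both endpoints in at least one bag. Running intersection: for every vertex, the bags containing it form a connected subtree. All three properties hold, so this is a valid tree decomposition of width max|bag| − 1 = 2, and hence tw(G) ≤ 2.

Yes; width 2.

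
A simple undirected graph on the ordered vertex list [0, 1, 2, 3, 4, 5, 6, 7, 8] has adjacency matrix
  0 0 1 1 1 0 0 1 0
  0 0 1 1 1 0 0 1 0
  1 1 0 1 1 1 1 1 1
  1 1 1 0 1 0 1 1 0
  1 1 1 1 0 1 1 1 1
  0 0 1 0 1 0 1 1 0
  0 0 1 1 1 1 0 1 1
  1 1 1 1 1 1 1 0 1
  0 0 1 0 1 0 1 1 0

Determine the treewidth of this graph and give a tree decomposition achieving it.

Each bag holds 5 vertices, so the decomposition has width 4, which upper-bounds the treewidth. On the other hand G contains the 5-clique {2, 4, 6, 7, 8}. A clique must lie in a single bag of any decomposition, so no decomposition can have width below 4. Therefore the treewidth is 4.

Treewidth 4.
Bags: B1 = {2, 3, 4, 6, 7}  B2 = {1, 2, 3, 4, 7}  B3 = {0, 2, 3, 4, 7}  B4 = {2, 4, 6, 7, 8}  B5 = {2, 4, 5, 6, 7}
Tree: B1–B2, B2–B3, B1–B4, B1–B5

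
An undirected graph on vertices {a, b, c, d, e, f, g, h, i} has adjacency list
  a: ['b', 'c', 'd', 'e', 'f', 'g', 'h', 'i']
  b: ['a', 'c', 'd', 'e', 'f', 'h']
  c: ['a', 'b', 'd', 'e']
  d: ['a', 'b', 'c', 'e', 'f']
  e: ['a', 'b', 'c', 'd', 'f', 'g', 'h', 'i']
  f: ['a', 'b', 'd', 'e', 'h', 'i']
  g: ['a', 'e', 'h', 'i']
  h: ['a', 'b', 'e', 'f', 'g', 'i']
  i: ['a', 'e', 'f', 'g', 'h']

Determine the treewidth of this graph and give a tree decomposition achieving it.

Treewidth 4.
One such decomposition:
Bags: B1 = {a, e, f, h, i}  B2 = {a, b, e, f, h}  B3 = {a, e, g, h, i}  B4 = {a, b, d, e, f}  B5 = {a, b, c, d, e}
Tree: B1–B2, B1–B3, B2–B4, B4–B5

The largest bag has 5 vertices, giving width 4; this decomposition certifies tw(G) ≤ 4. Conversely, {a, e, g, h, i} is a clique of size 5, and the vertices of any clique must share a bag in every tree decomposition; so some bag has ≥ 5 vertices and tw(G) ≥ 4. Combining the bounds, tw(G) = 4.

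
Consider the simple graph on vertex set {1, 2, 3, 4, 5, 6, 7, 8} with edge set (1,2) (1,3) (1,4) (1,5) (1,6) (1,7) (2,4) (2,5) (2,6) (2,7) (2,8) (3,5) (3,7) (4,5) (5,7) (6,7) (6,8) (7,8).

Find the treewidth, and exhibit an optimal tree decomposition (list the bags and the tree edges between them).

The largest bag has 4 vertices, giving width 3; this decomposition certifies tw(G) ≤ 3. For the lower bound, the 4 vertices {2, 6, 7, 8} are pairwise adjacent, and any tree decomposition puts a clique entirely inside one bag — forcing width ≥ 3. Therefore the treewidth is 3.

Treewidth 3.
One optimal decomposition is:
Bags: B1 = {1, 2, 6, 7}  B2 = {1, 2, 5, 7}  B3 = {1, 3, 5, 7}  B4 = {1, 2, 4, 5}  B5 = {2, 6, 7, 8}
Tree: B1–B2, B2–B3, B2–B4, B1–B5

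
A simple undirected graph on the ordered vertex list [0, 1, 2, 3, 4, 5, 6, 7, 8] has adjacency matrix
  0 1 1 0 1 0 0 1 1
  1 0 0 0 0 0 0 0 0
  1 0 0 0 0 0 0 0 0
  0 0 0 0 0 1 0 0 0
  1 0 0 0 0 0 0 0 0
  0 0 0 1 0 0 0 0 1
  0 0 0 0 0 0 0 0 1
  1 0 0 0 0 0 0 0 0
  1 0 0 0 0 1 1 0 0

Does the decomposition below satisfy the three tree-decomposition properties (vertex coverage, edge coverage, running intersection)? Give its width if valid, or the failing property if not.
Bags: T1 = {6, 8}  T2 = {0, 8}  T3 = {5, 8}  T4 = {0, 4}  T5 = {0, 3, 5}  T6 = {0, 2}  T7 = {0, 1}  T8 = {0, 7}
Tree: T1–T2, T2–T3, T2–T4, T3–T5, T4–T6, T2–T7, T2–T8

No — bags containing vertex 0 are not connected in the tree.

A tree decomposition must satisfy three properties: every vertex lies in some bag; for every edge, both endpoints lie together in some bag; and for every vertex, the bags containing it form a connected subtree. Here bags containing vertex 0 are not connected in the tree, so the decomposition is invalid.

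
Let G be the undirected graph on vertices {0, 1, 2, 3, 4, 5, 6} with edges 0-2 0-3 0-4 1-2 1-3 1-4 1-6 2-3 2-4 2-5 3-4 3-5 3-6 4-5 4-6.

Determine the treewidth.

3

A width-3 tree decomposition is:
Bags: B1 = {1, 3, 4, 6}  B2 = {1, 2, 3, 4}  B3 = {0, 2, 3, 4}  B4 = {2, 3, 4, 5}
Tree: B1–B2, B2–B3, B2–B4
Every bag has size at most 4, so the width is 4 − 1 = 3 and tw(G) ≤ 3. For the lower bound, the 4 vertices {0, 2, 3, 4} are pairwise adjacent, and any tree decomposition puts a clique entirely inside one bag — forcing width ≥ 3. Combining the bounds, tw(G) = 3.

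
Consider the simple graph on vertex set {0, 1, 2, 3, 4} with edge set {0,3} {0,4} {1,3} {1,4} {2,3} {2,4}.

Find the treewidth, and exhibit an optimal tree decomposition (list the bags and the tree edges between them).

Treewidth 2.
Bags: B1 = {2, 3, 4}  B2 = {0, 3, 4}  B3 = {1, 3, 4}
Tree: B1–B2, B2–B3

Each bag holds 3 vertices, so the decomposition has width 2, which upper-bounds the treewidth. The edges 3–2–4–0–3 form a cycle, so G is not a tree and its treewidth is at least 2. Hence tw(G) = 2 exactly.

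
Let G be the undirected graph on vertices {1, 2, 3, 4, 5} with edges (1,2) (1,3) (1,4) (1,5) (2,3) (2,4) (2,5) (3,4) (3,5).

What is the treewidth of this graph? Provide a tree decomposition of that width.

The largest bag has 4 vertices, giving width 3; this decomposition certifies tw(G) ≤ 3. Conversely, {1, 2, 3, 4} is a clique of size 4, and the vertices of any clique must share a bag in every tree decomposition; so some bag has ≥ 4 vertices and tw(G) ≥ 3. Therefore the treewidth is 3.

Treewidth 3.
One such decomposition:
Bags: B1 = {1, 2, 3, 4}  B2 = {1, 2, 3, 5}
Tree: B1–B2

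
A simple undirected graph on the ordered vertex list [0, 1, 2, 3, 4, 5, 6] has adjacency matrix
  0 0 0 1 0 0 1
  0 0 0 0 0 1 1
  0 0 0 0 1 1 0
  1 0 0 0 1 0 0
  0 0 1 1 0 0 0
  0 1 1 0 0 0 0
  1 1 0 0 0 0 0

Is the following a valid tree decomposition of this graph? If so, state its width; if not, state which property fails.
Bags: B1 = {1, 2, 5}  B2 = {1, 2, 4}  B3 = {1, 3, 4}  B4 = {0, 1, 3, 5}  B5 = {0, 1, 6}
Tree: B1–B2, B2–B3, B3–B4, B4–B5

A tree decomposition must satisfy three properties: every vertex lies in some bag; for every edge, both endpoints lie together in some bag; and for every vertex, the bags containing it form a connected subtree. Here bags containing vertex 5 are not connected in the tree, so the decomposition is invalid.

No — bags containing vertex 5 are not connected in the tree.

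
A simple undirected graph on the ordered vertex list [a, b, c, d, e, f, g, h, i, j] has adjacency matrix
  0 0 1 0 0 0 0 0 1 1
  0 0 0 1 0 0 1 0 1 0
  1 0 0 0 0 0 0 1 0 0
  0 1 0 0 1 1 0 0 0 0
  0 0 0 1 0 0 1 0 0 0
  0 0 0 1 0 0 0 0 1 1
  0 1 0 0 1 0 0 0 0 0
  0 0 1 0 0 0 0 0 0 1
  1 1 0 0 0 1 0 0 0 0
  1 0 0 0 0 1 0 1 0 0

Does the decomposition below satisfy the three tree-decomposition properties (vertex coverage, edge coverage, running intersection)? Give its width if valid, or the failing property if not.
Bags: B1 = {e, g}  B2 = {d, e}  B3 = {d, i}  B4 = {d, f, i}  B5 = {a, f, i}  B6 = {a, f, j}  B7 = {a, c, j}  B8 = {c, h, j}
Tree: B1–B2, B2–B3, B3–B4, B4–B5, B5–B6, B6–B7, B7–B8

No — vertex b appears in no bag.

A tree decomposition must satisfy three properties: every vertex lies in some bag; for every edge, both endpoints lie together in some bag; and for every vertex, the bags containing it form a connected subtree. Here vertex b appears in no bag, so the decomposition is invalid.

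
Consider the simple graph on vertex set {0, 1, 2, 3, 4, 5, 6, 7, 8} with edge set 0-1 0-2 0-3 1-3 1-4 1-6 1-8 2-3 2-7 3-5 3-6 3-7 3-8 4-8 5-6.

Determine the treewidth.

2

A width-2 tree decomposition is:
Bags: B1 = {0, 1, 3}  B2 = {1, 3, 8}  B3 = {0, 2, 3}  B4 = {2, 3, 7}  B5 = {1, 3, 6}  B6 = {3, 5, 6}  B7 = {1, 4, 8}
Tree: B1–B2, B1–B3, B3–B4, B1–B5, B5–B6, B2–B7
Every bag has size at most 3, so the width is 3 − 1 = 2 and tw(G) ≤ 2. Conversely, {0, 1, 3} is a clique of size 3, and the vertices of any clique must share a bag in every tree decomposition; so some bag has ≥ 3 vertices and tw(G) ≥ 2. The upper and lower bounds meet at 2, so that is the treewidth.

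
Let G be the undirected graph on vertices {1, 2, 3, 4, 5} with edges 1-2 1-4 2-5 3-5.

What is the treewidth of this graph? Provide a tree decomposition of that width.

The largest bag has 2 vertices, giving width 1; this decomposition certifies tw(G) ≤ 1. G has an edge, so its treewidth is at least 1. The upper and lower bounds meet at 1, so that is the treewidth.

Treewidth 1.
Bags: B1 = {3, 5}  B2 = {2, 5}  B3 = {1, 2}  B4 = {1, 4}
Tree: B1–B2, B2–B3, B3–B4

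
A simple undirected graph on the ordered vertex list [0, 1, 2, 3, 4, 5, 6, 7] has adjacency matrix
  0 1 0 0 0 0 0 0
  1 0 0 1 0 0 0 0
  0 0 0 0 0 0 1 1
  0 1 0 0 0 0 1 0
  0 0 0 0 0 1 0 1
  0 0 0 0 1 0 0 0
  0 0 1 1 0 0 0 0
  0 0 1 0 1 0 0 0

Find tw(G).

A width-1 tree decomposition is:
Bags: B1 = {4, 5}  B2 = {4, 7}  B3 = {2, 7}  B4 = {2, 6}  B5 = {3, 6}  B6 = {1, 3}  B7 = {0, 1}
Tree: B1–B2, B2–B3, B3–B4, B4–B5, B5–B6, B6–B7
Every bag has size at most 2, so the width is 2 − 1 = 1 and tw(G) ≤ 1. G has an edge, so its treewidth is at least 1. Hence tw(G) = 1 exactly.

1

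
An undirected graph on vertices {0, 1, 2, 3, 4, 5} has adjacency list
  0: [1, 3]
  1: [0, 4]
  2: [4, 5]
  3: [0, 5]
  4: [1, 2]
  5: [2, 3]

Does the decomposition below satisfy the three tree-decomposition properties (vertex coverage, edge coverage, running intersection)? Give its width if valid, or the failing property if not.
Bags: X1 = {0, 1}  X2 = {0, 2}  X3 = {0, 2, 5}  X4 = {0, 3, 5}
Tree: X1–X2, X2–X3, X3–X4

A tree decomposition must satisfy three properties: every vertex lies in some bag; for every edge, both endpoints lie together in some bag; and for every vertex, the bags containing it form a connected subtree. Here vertex 4 appears in no bag, so the decomposition is invalid.

No — vertex 4 appears in no bag.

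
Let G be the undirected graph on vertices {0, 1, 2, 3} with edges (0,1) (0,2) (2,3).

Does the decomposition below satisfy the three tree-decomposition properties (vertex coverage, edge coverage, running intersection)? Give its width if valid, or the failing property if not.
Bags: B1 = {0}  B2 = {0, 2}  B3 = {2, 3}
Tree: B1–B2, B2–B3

No — vertex 1 appears in no bag.

A tree decomposition must satisfy three properties: every vertex lies in some bag; for every edge, both endpoints lie together in some bag; and for every vertex, the bags containing it form a connected subtree. Here vertex 1 appears in no bag, so the decomposition is invalid.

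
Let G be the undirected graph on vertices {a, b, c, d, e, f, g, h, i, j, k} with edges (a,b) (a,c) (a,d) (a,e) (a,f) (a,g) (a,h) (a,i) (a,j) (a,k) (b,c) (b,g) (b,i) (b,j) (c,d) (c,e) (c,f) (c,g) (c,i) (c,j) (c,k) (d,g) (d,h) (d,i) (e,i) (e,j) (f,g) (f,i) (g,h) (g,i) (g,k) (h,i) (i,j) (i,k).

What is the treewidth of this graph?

A width-4 tree decomposition is:
Bags: B1 = {a, b, c, g, i}  B2 = {a, c, d, g, i}  B3 = {a, d, g, h, i}  B4 = {a, c, g, i, k}  B5 = {a, c, f, g, i}  B6 = {a, b, c, i, j}  B7 = {a, c, e, i, j}
Tree: B1–B2, B2–B3, B1–B4, B1–B5, B1–B6, B6–B7
The largest bag has 5 vertices, giving width 4; this decomposition certifies tw(G) ≤ 4. For the lower bound, the 5 vertices {a, d, g, h, i} are pairwise adjacent, and any tree decomposition puts a clique entirely inside one bag — forcing width ≥ 4. Hence tw(G) = 4 exactly.

4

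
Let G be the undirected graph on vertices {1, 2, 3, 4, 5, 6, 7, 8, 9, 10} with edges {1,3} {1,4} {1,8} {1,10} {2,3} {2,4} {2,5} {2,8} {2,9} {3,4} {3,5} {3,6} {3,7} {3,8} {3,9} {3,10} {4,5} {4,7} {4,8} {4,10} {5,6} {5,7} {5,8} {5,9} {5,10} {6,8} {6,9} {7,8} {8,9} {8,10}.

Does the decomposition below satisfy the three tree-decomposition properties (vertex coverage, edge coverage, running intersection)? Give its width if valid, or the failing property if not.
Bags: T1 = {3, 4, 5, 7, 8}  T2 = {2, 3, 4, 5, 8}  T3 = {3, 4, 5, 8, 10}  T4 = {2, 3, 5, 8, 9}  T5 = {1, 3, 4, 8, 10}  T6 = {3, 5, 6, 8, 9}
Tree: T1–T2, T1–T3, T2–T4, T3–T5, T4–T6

Yes; width 4.

Every vertex of G appears in some bag (union = {1, 2, 3, 4, 5, 6, 7, 8, 9, 10}); every edge is covered by a bag; and for each vertex v the set of bags containing v is connected in the bag tree. The decomposition is therefore valid. The largest bag has 5 vertices, so the width is 4.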